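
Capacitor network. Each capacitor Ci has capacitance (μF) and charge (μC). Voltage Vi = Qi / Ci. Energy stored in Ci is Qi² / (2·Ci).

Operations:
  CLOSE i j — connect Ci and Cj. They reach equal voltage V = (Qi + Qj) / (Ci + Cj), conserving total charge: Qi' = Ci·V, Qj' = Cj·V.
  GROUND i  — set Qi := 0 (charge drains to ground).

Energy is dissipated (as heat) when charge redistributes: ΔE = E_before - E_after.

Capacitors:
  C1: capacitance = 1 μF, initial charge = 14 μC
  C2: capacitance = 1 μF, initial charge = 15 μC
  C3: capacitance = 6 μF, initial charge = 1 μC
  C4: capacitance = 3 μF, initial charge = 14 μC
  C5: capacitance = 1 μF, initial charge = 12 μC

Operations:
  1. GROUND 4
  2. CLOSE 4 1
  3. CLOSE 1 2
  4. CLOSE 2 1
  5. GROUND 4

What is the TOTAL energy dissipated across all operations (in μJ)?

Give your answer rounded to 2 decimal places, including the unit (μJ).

Answer: 157.60 μJ

Derivation:
Initial: C1(1μF, Q=14μC, V=14.00V), C2(1μF, Q=15μC, V=15.00V), C3(6μF, Q=1μC, V=0.17V), C4(3μF, Q=14μC, V=4.67V), C5(1μF, Q=12μC, V=12.00V)
Op 1: GROUND 4: Q4=0; energy lost=32.667
Op 2: CLOSE 4-1: Q_total=14.00, C_total=4.00, V=3.50; Q4=10.50, Q1=3.50; dissipated=73.500
Op 3: CLOSE 1-2: Q_total=18.50, C_total=2.00, V=9.25; Q1=9.25, Q2=9.25; dissipated=33.062
Op 4: CLOSE 2-1: Q_total=18.50, C_total=2.00, V=9.25; Q2=9.25, Q1=9.25; dissipated=0.000
Op 5: GROUND 4: Q4=0; energy lost=18.375
Total dissipated: 157.604 μJ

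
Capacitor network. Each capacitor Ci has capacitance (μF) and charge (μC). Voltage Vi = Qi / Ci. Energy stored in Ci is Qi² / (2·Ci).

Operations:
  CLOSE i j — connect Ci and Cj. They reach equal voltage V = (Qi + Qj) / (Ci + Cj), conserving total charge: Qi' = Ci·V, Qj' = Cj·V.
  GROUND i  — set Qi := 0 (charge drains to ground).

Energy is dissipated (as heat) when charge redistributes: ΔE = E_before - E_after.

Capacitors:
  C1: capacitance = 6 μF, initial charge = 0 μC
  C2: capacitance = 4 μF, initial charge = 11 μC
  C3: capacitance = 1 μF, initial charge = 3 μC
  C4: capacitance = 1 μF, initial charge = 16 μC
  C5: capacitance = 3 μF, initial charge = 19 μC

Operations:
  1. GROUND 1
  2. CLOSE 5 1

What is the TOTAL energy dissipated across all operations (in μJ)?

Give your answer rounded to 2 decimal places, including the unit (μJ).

Initial: C1(6μF, Q=0μC, V=0.00V), C2(4μF, Q=11μC, V=2.75V), C3(1μF, Q=3μC, V=3.00V), C4(1μF, Q=16μC, V=16.00V), C5(3μF, Q=19μC, V=6.33V)
Op 1: GROUND 1: Q1=0; energy lost=0.000
Op 2: CLOSE 5-1: Q_total=19.00, C_total=9.00, V=2.11; Q5=6.33, Q1=12.67; dissipated=40.111
Total dissipated: 40.111 μJ

Answer: 40.11 μJ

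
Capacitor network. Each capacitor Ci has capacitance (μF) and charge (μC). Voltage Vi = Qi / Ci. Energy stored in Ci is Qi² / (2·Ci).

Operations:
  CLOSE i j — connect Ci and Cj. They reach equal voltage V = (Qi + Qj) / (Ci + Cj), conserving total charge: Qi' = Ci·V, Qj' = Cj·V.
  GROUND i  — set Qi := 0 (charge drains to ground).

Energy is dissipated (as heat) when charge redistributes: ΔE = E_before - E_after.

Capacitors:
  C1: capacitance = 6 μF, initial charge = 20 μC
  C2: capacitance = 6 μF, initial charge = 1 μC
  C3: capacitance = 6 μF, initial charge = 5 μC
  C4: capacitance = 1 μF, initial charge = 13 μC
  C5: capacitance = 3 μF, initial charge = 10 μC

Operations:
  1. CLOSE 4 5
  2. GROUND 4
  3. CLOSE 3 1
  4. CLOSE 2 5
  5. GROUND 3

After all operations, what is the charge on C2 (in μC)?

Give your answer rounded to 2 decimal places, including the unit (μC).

Answer: 12.17 μC

Derivation:
Initial: C1(6μF, Q=20μC, V=3.33V), C2(6μF, Q=1μC, V=0.17V), C3(6μF, Q=5μC, V=0.83V), C4(1μF, Q=13μC, V=13.00V), C5(3μF, Q=10μC, V=3.33V)
Op 1: CLOSE 4-5: Q_total=23.00, C_total=4.00, V=5.75; Q4=5.75, Q5=17.25; dissipated=35.042
Op 2: GROUND 4: Q4=0; energy lost=16.531
Op 3: CLOSE 3-1: Q_total=25.00, C_total=12.00, V=2.08; Q3=12.50, Q1=12.50; dissipated=9.375
Op 4: CLOSE 2-5: Q_total=18.25, C_total=9.00, V=2.03; Q2=12.17, Q5=6.08; dissipated=31.174
Op 5: GROUND 3: Q3=0; energy lost=13.021
Final charges: Q1=12.50, Q2=12.17, Q3=0.00, Q4=0.00, Q5=6.08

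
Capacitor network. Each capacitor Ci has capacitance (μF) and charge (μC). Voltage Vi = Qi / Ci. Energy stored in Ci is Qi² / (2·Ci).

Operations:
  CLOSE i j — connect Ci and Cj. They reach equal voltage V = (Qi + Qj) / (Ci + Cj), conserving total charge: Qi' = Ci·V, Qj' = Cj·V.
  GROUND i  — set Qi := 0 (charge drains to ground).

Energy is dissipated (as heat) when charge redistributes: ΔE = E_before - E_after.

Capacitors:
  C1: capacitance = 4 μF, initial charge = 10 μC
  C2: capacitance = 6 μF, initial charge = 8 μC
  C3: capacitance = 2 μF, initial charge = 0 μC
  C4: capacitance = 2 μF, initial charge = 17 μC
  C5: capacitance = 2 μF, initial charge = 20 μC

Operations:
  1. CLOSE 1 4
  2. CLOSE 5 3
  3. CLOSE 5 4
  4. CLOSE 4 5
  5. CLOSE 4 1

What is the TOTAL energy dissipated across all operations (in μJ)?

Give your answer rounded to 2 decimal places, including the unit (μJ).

Answer: 74.17 μJ

Derivation:
Initial: C1(4μF, Q=10μC, V=2.50V), C2(6μF, Q=8μC, V=1.33V), C3(2μF, Q=0μC, V=0.00V), C4(2μF, Q=17μC, V=8.50V), C5(2μF, Q=20μC, V=10.00V)
Op 1: CLOSE 1-4: Q_total=27.00, C_total=6.00, V=4.50; Q1=18.00, Q4=9.00; dissipated=24.000
Op 2: CLOSE 5-3: Q_total=20.00, C_total=4.00, V=5.00; Q5=10.00, Q3=10.00; dissipated=50.000
Op 3: CLOSE 5-4: Q_total=19.00, C_total=4.00, V=4.75; Q5=9.50, Q4=9.50; dissipated=0.125
Op 4: CLOSE 4-5: Q_total=19.00, C_total=4.00, V=4.75; Q4=9.50, Q5=9.50; dissipated=0.000
Op 5: CLOSE 4-1: Q_total=27.50, C_total=6.00, V=4.58; Q4=9.17, Q1=18.33; dissipated=0.042
Total dissipated: 74.167 μJ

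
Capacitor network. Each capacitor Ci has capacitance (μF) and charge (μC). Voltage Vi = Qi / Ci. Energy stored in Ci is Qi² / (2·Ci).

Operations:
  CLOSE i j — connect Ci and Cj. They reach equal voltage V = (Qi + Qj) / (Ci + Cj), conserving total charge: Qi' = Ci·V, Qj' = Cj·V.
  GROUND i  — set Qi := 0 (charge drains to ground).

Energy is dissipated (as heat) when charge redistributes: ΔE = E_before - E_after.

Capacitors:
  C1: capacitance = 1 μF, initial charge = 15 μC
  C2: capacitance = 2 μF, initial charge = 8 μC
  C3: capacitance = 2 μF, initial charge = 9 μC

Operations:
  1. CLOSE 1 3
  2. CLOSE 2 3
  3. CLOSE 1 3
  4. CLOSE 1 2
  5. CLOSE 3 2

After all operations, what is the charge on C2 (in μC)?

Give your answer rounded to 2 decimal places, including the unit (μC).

Initial: C1(1μF, Q=15μC, V=15.00V), C2(2μF, Q=8μC, V=4.00V), C3(2μF, Q=9μC, V=4.50V)
Op 1: CLOSE 1-3: Q_total=24.00, C_total=3.00, V=8.00; Q1=8.00, Q3=16.00; dissipated=36.750
Op 2: CLOSE 2-3: Q_total=24.00, C_total=4.00, V=6.00; Q2=12.00, Q3=12.00; dissipated=8.000
Op 3: CLOSE 1-3: Q_total=20.00, C_total=3.00, V=6.67; Q1=6.67, Q3=13.33; dissipated=1.333
Op 4: CLOSE 1-2: Q_total=18.67, C_total=3.00, V=6.22; Q1=6.22, Q2=12.44; dissipated=0.148
Op 5: CLOSE 3-2: Q_total=25.78, C_total=4.00, V=6.44; Q3=12.89, Q2=12.89; dissipated=0.099
Final charges: Q1=6.22, Q2=12.89, Q3=12.89

Answer: 12.89 μC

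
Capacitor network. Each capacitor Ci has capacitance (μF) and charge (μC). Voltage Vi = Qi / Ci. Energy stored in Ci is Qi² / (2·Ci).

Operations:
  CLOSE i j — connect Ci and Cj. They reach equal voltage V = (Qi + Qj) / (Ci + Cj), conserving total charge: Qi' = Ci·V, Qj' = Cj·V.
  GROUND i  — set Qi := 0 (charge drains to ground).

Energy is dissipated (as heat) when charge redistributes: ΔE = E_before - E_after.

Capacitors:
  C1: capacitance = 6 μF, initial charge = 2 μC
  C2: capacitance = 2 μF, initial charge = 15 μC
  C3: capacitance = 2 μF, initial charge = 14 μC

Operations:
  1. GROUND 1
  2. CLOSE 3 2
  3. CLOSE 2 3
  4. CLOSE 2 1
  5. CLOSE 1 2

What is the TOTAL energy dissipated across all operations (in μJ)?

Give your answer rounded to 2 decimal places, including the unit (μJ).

Initial: C1(6μF, Q=2μC, V=0.33V), C2(2μF, Q=15μC, V=7.50V), C3(2μF, Q=14μC, V=7.00V)
Op 1: GROUND 1: Q1=0; energy lost=0.333
Op 2: CLOSE 3-2: Q_total=29.00, C_total=4.00, V=7.25; Q3=14.50, Q2=14.50; dissipated=0.125
Op 3: CLOSE 2-3: Q_total=29.00, C_total=4.00, V=7.25; Q2=14.50, Q3=14.50; dissipated=0.000
Op 4: CLOSE 2-1: Q_total=14.50, C_total=8.00, V=1.81; Q2=3.62, Q1=10.88; dissipated=39.422
Op 5: CLOSE 1-2: Q_total=14.50, C_total=8.00, V=1.81; Q1=10.88, Q2=3.62; dissipated=0.000
Total dissipated: 39.880 μJ

Answer: 39.88 μJ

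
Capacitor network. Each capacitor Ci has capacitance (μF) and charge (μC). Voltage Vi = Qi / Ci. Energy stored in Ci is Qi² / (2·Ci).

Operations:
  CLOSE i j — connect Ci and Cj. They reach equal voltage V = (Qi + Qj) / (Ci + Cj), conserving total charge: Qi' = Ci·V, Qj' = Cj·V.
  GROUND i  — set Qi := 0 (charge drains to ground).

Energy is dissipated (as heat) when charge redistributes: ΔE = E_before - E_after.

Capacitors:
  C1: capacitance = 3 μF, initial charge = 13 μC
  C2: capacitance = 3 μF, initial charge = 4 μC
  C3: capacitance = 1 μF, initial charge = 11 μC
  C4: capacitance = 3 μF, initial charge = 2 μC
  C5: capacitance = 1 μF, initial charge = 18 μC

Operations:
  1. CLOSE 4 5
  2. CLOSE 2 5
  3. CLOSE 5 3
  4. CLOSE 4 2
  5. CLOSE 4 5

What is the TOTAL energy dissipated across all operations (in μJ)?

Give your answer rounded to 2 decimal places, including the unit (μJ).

Answer: 145.90 μJ

Derivation:
Initial: C1(3μF, Q=13μC, V=4.33V), C2(3μF, Q=4μC, V=1.33V), C3(1μF, Q=11μC, V=11.00V), C4(3μF, Q=2μC, V=0.67V), C5(1μF, Q=18μC, V=18.00V)
Op 1: CLOSE 4-5: Q_total=20.00, C_total=4.00, V=5.00; Q4=15.00, Q5=5.00; dissipated=112.667
Op 2: CLOSE 2-5: Q_total=9.00, C_total=4.00, V=2.25; Q2=6.75, Q5=2.25; dissipated=5.042
Op 3: CLOSE 5-3: Q_total=13.25, C_total=2.00, V=6.62; Q5=6.62, Q3=6.62; dissipated=19.141
Op 4: CLOSE 4-2: Q_total=21.75, C_total=6.00, V=3.62; Q4=10.88, Q2=10.88; dissipated=5.672
Op 5: CLOSE 4-5: Q_total=17.50, C_total=4.00, V=4.38; Q4=13.12, Q5=4.38; dissipated=3.375
Total dissipated: 145.896 μJ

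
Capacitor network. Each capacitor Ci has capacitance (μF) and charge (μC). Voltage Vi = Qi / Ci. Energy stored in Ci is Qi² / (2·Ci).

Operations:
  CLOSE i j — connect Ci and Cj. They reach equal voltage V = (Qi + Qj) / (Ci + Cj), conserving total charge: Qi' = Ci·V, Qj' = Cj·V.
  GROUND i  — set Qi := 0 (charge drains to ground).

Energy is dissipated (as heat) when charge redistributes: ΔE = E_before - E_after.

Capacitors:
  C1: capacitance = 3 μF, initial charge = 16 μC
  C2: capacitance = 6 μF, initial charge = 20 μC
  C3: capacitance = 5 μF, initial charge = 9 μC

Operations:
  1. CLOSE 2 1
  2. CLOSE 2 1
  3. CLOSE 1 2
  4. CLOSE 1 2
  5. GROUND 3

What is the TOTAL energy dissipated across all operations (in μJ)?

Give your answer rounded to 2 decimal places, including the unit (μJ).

Answer: 12.10 μJ

Derivation:
Initial: C1(3μF, Q=16μC, V=5.33V), C2(6μF, Q=20μC, V=3.33V), C3(5μF, Q=9μC, V=1.80V)
Op 1: CLOSE 2-1: Q_total=36.00, C_total=9.00, V=4.00; Q2=24.00, Q1=12.00; dissipated=4.000
Op 2: CLOSE 2-1: Q_total=36.00, C_total=9.00, V=4.00; Q2=24.00, Q1=12.00; dissipated=0.000
Op 3: CLOSE 1-2: Q_total=36.00, C_total=9.00, V=4.00; Q1=12.00, Q2=24.00; dissipated=0.000
Op 4: CLOSE 1-2: Q_total=36.00, C_total=9.00, V=4.00; Q1=12.00, Q2=24.00; dissipated=0.000
Op 5: GROUND 3: Q3=0; energy lost=8.100
Total dissipated: 12.100 μJ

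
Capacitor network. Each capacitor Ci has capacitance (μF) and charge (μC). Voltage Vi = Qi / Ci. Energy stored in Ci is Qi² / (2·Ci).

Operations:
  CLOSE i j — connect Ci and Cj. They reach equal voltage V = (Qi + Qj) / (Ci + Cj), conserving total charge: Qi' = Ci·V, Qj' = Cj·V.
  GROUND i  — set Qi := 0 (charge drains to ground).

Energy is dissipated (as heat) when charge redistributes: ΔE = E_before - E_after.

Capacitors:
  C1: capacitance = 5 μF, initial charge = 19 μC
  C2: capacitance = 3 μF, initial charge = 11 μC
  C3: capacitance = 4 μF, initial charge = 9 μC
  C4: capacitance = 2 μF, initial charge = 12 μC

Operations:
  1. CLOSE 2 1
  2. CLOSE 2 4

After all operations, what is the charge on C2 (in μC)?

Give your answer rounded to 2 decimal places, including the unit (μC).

Initial: C1(5μF, Q=19μC, V=3.80V), C2(3μF, Q=11μC, V=3.67V), C3(4μF, Q=9μC, V=2.25V), C4(2μF, Q=12μC, V=6.00V)
Op 1: CLOSE 2-1: Q_total=30.00, C_total=8.00, V=3.75; Q2=11.25, Q1=18.75; dissipated=0.017
Op 2: CLOSE 2-4: Q_total=23.25, C_total=5.00, V=4.65; Q2=13.95, Q4=9.30; dissipated=3.038
Final charges: Q1=18.75, Q2=13.95, Q3=9.00, Q4=9.30

Answer: 13.95 μC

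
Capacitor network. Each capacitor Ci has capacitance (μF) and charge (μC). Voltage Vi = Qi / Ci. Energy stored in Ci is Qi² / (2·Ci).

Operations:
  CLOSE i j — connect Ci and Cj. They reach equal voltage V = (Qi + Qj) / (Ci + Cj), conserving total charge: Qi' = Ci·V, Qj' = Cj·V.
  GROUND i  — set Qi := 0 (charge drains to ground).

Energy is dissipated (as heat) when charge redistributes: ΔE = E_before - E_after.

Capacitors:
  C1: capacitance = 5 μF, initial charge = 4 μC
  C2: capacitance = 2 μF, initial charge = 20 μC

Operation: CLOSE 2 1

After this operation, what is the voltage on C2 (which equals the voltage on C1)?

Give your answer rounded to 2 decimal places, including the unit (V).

Answer: 3.43 V

Derivation:
Initial: C1(5μF, Q=4μC, V=0.80V), C2(2μF, Q=20μC, V=10.00V)
Op 1: CLOSE 2-1: Q_total=24.00, C_total=7.00, V=3.43; Q2=6.86, Q1=17.14; dissipated=60.457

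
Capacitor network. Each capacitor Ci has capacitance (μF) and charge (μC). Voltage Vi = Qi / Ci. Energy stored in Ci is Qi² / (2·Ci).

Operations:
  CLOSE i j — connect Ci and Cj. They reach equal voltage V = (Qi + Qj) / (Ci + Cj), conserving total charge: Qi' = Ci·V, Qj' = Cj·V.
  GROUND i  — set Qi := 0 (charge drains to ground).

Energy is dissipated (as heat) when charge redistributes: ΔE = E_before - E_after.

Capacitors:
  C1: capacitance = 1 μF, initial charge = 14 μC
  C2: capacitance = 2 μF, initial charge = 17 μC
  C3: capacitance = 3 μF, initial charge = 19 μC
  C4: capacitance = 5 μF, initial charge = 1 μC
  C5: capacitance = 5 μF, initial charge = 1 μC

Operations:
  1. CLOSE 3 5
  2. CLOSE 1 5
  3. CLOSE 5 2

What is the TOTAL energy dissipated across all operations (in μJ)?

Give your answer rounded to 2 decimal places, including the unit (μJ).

Answer: 102.28 μJ

Derivation:
Initial: C1(1μF, Q=14μC, V=14.00V), C2(2μF, Q=17μC, V=8.50V), C3(3μF, Q=19μC, V=6.33V), C4(5μF, Q=1μC, V=0.20V), C5(5μF, Q=1μC, V=0.20V)
Op 1: CLOSE 3-5: Q_total=20.00, C_total=8.00, V=2.50; Q3=7.50, Q5=12.50; dissipated=35.267
Op 2: CLOSE 1-5: Q_total=26.50, C_total=6.00, V=4.42; Q1=4.42, Q5=22.08; dissipated=55.104
Op 3: CLOSE 5-2: Q_total=39.08, C_total=7.00, V=5.58; Q5=27.92, Q2=11.17; dissipated=11.910
Total dissipated: 102.281 μJ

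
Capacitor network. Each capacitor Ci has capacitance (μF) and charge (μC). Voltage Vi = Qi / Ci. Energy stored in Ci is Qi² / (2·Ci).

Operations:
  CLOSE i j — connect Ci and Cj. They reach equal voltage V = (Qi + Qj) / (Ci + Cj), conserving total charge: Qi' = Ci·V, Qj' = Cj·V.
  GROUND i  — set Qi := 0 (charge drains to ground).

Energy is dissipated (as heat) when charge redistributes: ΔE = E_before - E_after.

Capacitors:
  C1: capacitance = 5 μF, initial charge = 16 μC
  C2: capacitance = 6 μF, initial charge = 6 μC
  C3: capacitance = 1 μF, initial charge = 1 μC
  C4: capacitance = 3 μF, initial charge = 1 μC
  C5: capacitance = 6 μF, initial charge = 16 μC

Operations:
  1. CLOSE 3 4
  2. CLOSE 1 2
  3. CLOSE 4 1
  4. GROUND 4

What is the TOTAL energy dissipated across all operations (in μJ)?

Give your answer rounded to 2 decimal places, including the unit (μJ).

Answer: 11.98 μJ

Derivation:
Initial: C1(5μF, Q=16μC, V=3.20V), C2(6μF, Q=6μC, V=1.00V), C3(1μF, Q=1μC, V=1.00V), C4(3μF, Q=1μC, V=0.33V), C5(6μF, Q=16μC, V=2.67V)
Op 1: CLOSE 3-4: Q_total=2.00, C_total=4.00, V=0.50; Q3=0.50, Q4=1.50; dissipated=0.167
Op 2: CLOSE 1-2: Q_total=22.00, C_total=11.00, V=2.00; Q1=10.00, Q2=12.00; dissipated=6.600
Op 3: CLOSE 4-1: Q_total=11.50, C_total=8.00, V=1.44; Q4=4.31, Q1=7.19; dissipated=2.109
Op 4: GROUND 4: Q4=0; energy lost=3.100
Total dissipated: 11.976 μJ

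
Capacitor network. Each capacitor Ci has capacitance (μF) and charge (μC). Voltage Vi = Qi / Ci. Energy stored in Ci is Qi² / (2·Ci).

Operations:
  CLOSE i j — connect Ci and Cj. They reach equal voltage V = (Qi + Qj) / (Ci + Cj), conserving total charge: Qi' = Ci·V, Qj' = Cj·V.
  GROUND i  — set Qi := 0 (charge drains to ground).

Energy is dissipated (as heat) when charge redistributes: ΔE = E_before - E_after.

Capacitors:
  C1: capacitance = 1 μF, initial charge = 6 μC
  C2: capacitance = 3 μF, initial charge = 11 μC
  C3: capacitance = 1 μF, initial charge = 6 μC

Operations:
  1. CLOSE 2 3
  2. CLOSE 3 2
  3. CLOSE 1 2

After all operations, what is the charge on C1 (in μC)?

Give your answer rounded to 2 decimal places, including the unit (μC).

Answer: 4.69 μC

Derivation:
Initial: C1(1μF, Q=6μC, V=6.00V), C2(3μF, Q=11μC, V=3.67V), C3(1μF, Q=6μC, V=6.00V)
Op 1: CLOSE 2-3: Q_total=17.00, C_total=4.00, V=4.25; Q2=12.75, Q3=4.25; dissipated=2.042
Op 2: CLOSE 3-2: Q_total=17.00, C_total=4.00, V=4.25; Q3=4.25, Q2=12.75; dissipated=0.000
Op 3: CLOSE 1-2: Q_total=18.75, C_total=4.00, V=4.69; Q1=4.69, Q2=14.06; dissipated=1.148
Final charges: Q1=4.69, Q2=14.06, Q3=4.25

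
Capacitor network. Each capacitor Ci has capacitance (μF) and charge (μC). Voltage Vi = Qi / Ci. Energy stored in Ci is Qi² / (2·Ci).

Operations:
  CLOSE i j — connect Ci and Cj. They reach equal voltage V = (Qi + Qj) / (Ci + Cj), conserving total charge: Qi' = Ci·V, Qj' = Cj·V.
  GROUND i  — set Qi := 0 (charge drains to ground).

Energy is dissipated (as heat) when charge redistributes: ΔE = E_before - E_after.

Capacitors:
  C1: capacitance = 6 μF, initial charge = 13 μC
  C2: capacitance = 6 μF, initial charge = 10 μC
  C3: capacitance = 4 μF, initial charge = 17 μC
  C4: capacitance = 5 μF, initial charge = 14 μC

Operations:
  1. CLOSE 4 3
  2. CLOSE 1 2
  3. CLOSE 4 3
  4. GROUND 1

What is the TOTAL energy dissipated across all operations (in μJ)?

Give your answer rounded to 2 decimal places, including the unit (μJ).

Initial: C1(6μF, Q=13μC, V=2.17V), C2(6μF, Q=10μC, V=1.67V), C3(4μF, Q=17μC, V=4.25V), C4(5μF, Q=14μC, V=2.80V)
Op 1: CLOSE 4-3: Q_total=31.00, C_total=9.00, V=3.44; Q4=17.22, Q3=13.78; dissipated=2.336
Op 2: CLOSE 1-2: Q_total=23.00, C_total=12.00, V=1.92; Q1=11.50, Q2=11.50; dissipated=0.375
Op 3: CLOSE 4-3: Q_total=31.00, C_total=9.00, V=3.44; Q4=17.22, Q3=13.78; dissipated=0.000
Op 4: GROUND 1: Q1=0; energy lost=11.021
Total dissipated: 13.732 μJ

Answer: 13.73 μJ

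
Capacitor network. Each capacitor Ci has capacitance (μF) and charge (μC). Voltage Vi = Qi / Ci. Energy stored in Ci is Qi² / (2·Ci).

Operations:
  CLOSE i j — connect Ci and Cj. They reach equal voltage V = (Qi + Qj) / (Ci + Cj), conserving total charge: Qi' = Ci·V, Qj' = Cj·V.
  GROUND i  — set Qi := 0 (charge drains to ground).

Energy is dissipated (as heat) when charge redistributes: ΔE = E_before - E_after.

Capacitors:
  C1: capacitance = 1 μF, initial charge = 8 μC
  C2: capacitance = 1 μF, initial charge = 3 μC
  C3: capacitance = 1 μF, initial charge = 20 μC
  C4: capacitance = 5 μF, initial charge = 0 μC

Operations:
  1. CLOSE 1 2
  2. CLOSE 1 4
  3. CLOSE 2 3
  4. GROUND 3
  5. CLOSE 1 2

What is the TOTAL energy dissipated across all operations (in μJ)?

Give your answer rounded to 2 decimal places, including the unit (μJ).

Initial: C1(1μF, Q=8μC, V=8.00V), C2(1μF, Q=3μC, V=3.00V), C3(1μF, Q=20μC, V=20.00V), C4(5μF, Q=0μC, V=0.00V)
Op 1: CLOSE 1-2: Q_total=11.00, C_total=2.00, V=5.50; Q1=5.50, Q2=5.50; dissipated=6.250
Op 2: CLOSE 1-4: Q_total=5.50, C_total=6.00, V=0.92; Q1=0.92, Q4=4.58; dissipated=12.604
Op 3: CLOSE 2-3: Q_total=25.50, C_total=2.00, V=12.75; Q2=12.75, Q3=12.75; dissipated=52.562
Op 4: GROUND 3: Q3=0; energy lost=81.281
Op 5: CLOSE 1-2: Q_total=13.67, C_total=2.00, V=6.83; Q1=6.83, Q2=6.83; dissipated=35.007
Total dissipated: 187.705 μJ

Answer: 187.70 μJ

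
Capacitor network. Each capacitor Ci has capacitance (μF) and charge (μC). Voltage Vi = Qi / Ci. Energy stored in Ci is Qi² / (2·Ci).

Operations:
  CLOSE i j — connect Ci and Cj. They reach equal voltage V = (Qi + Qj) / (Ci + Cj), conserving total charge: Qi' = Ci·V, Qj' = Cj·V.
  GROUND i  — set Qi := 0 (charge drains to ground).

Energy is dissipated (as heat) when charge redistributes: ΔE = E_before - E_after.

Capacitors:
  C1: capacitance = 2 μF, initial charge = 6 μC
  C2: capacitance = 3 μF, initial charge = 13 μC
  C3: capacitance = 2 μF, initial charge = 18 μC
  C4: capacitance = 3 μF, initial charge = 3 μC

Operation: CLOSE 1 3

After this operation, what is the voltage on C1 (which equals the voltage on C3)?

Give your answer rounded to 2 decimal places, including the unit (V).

Answer: 6.00 V

Derivation:
Initial: C1(2μF, Q=6μC, V=3.00V), C2(3μF, Q=13μC, V=4.33V), C3(2μF, Q=18μC, V=9.00V), C4(3μF, Q=3μC, V=1.00V)
Op 1: CLOSE 1-3: Q_total=24.00, C_total=4.00, V=6.00; Q1=12.00, Q3=12.00; dissipated=18.000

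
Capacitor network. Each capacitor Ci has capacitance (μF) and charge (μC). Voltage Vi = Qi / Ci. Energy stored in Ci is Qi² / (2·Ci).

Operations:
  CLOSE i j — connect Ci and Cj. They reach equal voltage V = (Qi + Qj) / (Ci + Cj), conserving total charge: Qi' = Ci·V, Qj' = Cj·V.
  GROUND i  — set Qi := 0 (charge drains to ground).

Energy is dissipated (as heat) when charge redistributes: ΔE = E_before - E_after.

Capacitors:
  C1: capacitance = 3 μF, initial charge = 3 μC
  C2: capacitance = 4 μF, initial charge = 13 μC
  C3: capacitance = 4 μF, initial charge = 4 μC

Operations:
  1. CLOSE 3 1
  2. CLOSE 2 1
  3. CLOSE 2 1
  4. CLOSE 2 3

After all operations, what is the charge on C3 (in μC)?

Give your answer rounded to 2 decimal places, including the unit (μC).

Answer: 6.57 μC

Derivation:
Initial: C1(3μF, Q=3μC, V=1.00V), C2(4μF, Q=13μC, V=3.25V), C3(4μF, Q=4μC, V=1.00V)
Op 1: CLOSE 3-1: Q_total=7.00, C_total=7.00, V=1.00; Q3=4.00, Q1=3.00; dissipated=0.000
Op 2: CLOSE 2-1: Q_total=16.00, C_total=7.00, V=2.29; Q2=9.14, Q1=6.86; dissipated=4.339
Op 3: CLOSE 2-1: Q_total=16.00, C_total=7.00, V=2.29; Q2=9.14, Q1=6.86; dissipated=0.000
Op 4: CLOSE 2-3: Q_total=13.14, C_total=8.00, V=1.64; Q2=6.57, Q3=6.57; dissipated=1.653
Final charges: Q1=6.86, Q2=6.57, Q3=6.57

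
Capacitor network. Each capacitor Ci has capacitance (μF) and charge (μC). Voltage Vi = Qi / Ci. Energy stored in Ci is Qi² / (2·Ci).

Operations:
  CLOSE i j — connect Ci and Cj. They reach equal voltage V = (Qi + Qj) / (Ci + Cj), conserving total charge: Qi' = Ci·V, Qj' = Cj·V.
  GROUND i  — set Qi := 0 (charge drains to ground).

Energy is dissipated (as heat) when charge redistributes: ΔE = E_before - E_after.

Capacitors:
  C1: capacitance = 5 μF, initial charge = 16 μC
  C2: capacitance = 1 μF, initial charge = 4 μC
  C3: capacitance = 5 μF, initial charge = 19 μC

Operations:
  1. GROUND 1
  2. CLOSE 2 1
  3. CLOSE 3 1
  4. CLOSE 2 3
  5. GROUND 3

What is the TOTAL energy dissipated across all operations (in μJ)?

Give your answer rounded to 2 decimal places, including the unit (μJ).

Initial: C1(5μF, Q=16μC, V=3.20V), C2(1μF, Q=4μC, V=4.00V), C3(5μF, Q=19μC, V=3.80V)
Op 1: GROUND 1: Q1=0; energy lost=25.600
Op 2: CLOSE 2-1: Q_total=4.00, C_total=6.00, V=0.67; Q2=0.67, Q1=3.33; dissipated=6.667
Op 3: CLOSE 3-1: Q_total=22.33, C_total=10.00, V=2.23; Q3=11.17, Q1=11.17; dissipated=12.272
Op 4: CLOSE 2-3: Q_total=11.83, C_total=6.00, V=1.97; Q2=1.97, Q3=9.86; dissipated=1.023
Op 5: GROUND 3: Q3=0; energy lost=9.724
Total dissipated: 55.286 μJ

Answer: 55.29 μJ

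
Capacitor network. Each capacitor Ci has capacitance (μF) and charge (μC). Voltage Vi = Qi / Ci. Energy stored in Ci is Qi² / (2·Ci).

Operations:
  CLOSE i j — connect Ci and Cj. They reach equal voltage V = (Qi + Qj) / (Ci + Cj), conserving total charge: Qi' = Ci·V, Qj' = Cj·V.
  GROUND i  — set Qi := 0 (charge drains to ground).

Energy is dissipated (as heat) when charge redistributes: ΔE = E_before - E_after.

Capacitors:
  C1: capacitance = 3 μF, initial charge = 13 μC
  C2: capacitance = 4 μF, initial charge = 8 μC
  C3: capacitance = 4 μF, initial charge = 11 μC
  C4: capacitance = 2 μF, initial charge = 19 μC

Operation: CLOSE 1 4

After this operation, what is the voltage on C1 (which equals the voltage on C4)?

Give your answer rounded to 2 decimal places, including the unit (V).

Initial: C1(3μF, Q=13μC, V=4.33V), C2(4μF, Q=8μC, V=2.00V), C3(4μF, Q=11μC, V=2.75V), C4(2μF, Q=19μC, V=9.50V)
Op 1: CLOSE 1-4: Q_total=32.00, C_total=5.00, V=6.40; Q1=19.20, Q4=12.80; dissipated=16.017

Answer: 6.40 V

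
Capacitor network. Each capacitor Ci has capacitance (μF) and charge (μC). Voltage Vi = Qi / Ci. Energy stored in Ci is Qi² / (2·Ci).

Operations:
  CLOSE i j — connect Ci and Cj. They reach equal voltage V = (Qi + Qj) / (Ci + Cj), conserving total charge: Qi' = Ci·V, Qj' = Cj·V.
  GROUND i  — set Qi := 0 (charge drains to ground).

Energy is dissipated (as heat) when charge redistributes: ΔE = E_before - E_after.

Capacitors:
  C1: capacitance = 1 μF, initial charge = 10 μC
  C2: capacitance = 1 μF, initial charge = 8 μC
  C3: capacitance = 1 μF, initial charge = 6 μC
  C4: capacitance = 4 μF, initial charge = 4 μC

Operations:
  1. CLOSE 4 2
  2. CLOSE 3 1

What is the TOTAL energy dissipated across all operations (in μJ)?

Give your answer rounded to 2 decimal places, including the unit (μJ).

Initial: C1(1μF, Q=10μC, V=10.00V), C2(1μF, Q=8μC, V=8.00V), C3(1μF, Q=6μC, V=6.00V), C4(4μF, Q=4μC, V=1.00V)
Op 1: CLOSE 4-2: Q_total=12.00, C_total=5.00, V=2.40; Q4=9.60, Q2=2.40; dissipated=19.600
Op 2: CLOSE 3-1: Q_total=16.00, C_total=2.00, V=8.00; Q3=8.00, Q1=8.00; dissipated=4.000
Total dissipated: 23.600 μJ

Answer: 23.60 μJ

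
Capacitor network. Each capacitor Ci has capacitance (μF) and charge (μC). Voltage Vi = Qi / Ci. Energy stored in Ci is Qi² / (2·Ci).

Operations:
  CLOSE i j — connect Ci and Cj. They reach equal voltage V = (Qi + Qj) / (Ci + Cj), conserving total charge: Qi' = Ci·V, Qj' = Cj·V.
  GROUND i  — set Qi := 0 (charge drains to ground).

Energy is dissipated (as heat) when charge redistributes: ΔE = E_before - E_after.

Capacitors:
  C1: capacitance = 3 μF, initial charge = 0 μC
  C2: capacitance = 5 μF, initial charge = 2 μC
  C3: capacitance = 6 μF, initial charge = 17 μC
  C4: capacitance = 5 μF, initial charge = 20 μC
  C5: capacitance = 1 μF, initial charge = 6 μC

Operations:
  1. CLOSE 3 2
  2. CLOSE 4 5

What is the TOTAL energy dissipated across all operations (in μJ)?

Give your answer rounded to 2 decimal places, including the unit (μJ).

Initial: C1(3μF, Q=0μC, V=0.00V), C2(5μF, Q=2μC, V=0.40V), C3(6μF, Q=17μC, V=2.83V), C4(5μF, Q=20μC, V=4.00V), C5(1μF, Q=6μC, V=6.00V)
Op 1: CLOSE 3-2: Q_total=19.00, C_total=11.00, V=1.73; Q3=10.36, Q2=8.64; dissipated=8.074
Op 2: CLOSE 4-5: Q_total=26.00, C_total=6.00, V=4.33; Q4=21.67, Q5=4.33; dissipated=1.667
Total dissipated: 9.741 μJ

Answer: 9.74 μJ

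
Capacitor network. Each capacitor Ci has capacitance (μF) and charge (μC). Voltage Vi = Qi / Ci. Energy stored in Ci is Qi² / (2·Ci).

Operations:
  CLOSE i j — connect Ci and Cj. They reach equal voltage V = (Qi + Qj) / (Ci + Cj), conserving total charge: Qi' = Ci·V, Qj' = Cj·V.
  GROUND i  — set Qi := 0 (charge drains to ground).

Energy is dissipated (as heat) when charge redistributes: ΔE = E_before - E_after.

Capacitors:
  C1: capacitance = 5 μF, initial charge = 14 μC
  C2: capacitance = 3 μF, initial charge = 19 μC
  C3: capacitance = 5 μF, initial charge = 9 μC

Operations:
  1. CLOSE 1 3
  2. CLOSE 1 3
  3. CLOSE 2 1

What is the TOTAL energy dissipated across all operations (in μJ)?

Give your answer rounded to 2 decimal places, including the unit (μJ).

Answer: 16.50 μJ

Derivation:
Initial: C1(5μF, Q=14μC, V=2.80V), C2(3μF, Q=19μC, V=6.33V), C3(5μF, Q=9μC, V=1.80V)
Op 1: CLOSE 1-3: Q_total=23.00, C_total=10.00, V=2.30; Q1=11.50, Q3=11.50; dissipated=1.250
Op 2: CLOSE 1-3: Q_total=23.00, C_total=10.00, V=2.30; Q1=11.50, Q3=11.50; dissipated=0.000
Op 3: CLOSE 2-1: Q_total=30.50, C_total=8.00, V=3.81; Q2=11.44, Q1=19.06; dissipated=15.251
Total dissipated: 16.501 μJ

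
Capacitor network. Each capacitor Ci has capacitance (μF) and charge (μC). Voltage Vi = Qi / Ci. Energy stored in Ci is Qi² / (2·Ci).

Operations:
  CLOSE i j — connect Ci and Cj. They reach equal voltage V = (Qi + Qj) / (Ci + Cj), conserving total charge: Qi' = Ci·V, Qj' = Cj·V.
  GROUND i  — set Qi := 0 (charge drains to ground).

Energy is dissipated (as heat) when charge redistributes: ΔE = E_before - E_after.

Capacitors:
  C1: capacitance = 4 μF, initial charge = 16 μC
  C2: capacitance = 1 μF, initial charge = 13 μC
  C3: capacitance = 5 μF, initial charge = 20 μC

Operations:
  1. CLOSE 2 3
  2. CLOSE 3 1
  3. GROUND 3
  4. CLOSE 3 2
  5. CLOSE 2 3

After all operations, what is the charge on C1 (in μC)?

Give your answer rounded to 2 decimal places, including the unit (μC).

Answer: 19.33 μC

Derivation:
Initial: C1(4μF, Q=16μC, V=4.00V), C2(1μF, Q=13μC, V=13.00V), C3(5μF, Q=20μC, V=4.00V)
Op 1: CLOSE 2-3: Q_total=33.00, C_total=6.00, V=5.50; Q2=5.50, Q3=27.50; dissipated=33.750
Op 2: CLOSE 3-1: Q_total=43.50, C_total=9.00, V=4.83; Q3=24.17, Q1=19.33; dissipated=2.500
Op 3: GROUND 3: Q3=0; energy lost=58.403
Op 4: CLOSE 3-2: Q_total=5.50, C_total=6.00, V=0.92; Q3=4.58, Q2=0.92; dissipated=12.604
Op 5: CLOSE 2-3: Q_total=5.50, C_total=6.00, V=0.92; Q2=0.92, Q3=4.58; dissipated=0.000
Final charges: Q1=19.33, Q2=0.92, Q3=4.58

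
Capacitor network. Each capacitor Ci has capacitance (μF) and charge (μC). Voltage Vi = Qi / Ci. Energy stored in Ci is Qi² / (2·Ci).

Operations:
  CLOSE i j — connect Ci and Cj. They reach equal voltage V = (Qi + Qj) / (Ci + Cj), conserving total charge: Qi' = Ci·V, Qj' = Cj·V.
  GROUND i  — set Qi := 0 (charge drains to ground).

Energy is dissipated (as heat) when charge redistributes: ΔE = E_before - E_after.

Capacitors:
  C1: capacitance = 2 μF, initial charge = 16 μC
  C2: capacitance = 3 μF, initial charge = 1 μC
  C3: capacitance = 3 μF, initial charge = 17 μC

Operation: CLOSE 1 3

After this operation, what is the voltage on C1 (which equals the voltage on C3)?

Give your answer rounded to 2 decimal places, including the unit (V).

Answer: 6.60 V

Derivation:
Initial: C1(2μF, Q=16μC, V=8.00V), C2(3μF, Q=1μC, V=0.33V), C3(3μF, Q=17μC, V=5.67V)
Op 1: CLOSE 1-3: Q_total=33.00, C_total=5.00, V=6.60; Q1=13.20, Q3=19.80; dissipated=3.267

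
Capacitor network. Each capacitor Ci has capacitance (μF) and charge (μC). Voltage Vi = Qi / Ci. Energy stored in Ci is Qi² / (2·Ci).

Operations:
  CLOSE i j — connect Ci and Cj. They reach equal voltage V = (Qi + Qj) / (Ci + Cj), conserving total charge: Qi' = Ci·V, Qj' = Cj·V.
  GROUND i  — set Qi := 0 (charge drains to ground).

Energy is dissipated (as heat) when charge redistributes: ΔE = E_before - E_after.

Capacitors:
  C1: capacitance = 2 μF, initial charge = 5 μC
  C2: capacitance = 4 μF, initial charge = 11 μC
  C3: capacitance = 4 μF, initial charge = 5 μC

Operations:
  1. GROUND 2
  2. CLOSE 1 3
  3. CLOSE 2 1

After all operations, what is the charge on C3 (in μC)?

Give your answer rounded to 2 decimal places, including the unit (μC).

Initial: C1(2μF, Q=5μC, V=2.50V), C2(4μF, Q=11μC, V=2.75V), C3(4μF, Q=5μC, V=1.25V)
Op 1: GROUND 2: Q2=0; energy lost=15.125
Op 2: CLOSE 1-3: Q_total=10.00, C_total=6.00, V=1.67; Q1=3.33, Q3=6.67; dissipated=1.042
Op 3: CLOSE 2-1: Q_total=3.33, C_total=6.00, V=0.56; Q2=2.22, Q1=1.11; dissipated=1.852
Final charges: Q1=1.11, Q2=2.22, Q3=6.67

Answer: 6.67 μC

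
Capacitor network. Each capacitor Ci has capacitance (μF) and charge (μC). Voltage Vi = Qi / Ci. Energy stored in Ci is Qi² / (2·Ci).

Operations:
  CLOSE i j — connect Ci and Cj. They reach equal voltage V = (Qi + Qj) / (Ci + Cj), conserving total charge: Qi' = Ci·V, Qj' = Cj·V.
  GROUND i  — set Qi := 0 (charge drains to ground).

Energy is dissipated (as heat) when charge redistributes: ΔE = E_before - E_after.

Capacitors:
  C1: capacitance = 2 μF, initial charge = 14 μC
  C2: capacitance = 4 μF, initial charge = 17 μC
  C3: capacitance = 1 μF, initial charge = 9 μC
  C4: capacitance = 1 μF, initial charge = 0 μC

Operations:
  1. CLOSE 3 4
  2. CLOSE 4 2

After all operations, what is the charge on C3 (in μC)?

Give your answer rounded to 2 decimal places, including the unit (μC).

Initial: C1(2μF, Q=14μC, V=7.00V), C2(4μF, Q=17μC, V=4.25V), C3(1μF, Q=9μC, V=9.00V), C4(1μF, Q=0μC, V=0.00V)
Op 1: CLOSE 3-4: Q_total=9.00, C_total=2.00, V=4.50; Q3=4.50, Q4=4.50; dissipated=20.250
Op 2: CLOSE 4-2: Q_total=21.50, C_total=5.00, V=4.30; Q4=4.30, Q2=17.20; dissipated=0.025
Final charges: Q1=14.00, Q2=17.20, Q3=4.50, Q4=4.30

Answer: 4.50 μC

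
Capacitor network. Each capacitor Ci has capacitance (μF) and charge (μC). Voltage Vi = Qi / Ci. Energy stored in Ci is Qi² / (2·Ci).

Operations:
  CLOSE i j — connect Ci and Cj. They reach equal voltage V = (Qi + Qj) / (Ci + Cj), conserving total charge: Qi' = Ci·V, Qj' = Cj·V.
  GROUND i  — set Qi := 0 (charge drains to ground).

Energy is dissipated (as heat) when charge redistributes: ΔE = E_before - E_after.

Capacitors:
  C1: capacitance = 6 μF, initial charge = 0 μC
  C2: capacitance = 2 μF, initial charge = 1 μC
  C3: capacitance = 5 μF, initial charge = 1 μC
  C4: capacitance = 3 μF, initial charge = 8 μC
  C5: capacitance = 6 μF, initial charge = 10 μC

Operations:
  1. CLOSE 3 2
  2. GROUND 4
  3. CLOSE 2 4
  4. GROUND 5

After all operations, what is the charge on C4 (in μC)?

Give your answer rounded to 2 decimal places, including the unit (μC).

Initial: C1(6μF, Q=0μC, V=0.00V), C2(2μF, Q=1μC, V=0.50V), C3(5μF, Q=1μC, V=0.20V), C4(3μF, Q=8μC, V=2.67V), C5(6μF, Q=10μC, V=1.67V)
Op 1: CLOSE 3-2: Q_total=2.00, C_total=7.00, V=0.29; Q3=1.43, Q2=0.57; dissipated=0.064
Op 2: GROUND 4: Q4=0; energy lost=10.667
Op 3: CLOSE 2-4: Q_total=0.57, C_total=5.00, V=0.11; Q2=0.23, Q4=0.34; dissipated=0.049
Op 4: GROUND 5: Q5=0; energy lost=8.333
Final charges: Q1=0.00, Q2=0.23, Q3=1.43, Q4=0.34, Q5=0.00

Answer: 0.34 μC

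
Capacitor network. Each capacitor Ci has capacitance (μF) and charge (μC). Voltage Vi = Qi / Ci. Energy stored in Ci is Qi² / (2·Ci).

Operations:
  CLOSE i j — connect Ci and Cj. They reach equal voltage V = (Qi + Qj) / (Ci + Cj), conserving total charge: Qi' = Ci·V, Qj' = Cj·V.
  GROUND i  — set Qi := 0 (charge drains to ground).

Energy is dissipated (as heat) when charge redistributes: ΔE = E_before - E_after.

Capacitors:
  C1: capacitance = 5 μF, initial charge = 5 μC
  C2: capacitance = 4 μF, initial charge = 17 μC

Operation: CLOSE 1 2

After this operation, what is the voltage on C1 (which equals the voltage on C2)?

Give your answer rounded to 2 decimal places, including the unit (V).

Initial: C1(5μF, Q=5μC, V=1.00V), C2(4μF, Q=17μC, V=4.25V)
Op 1: CLOSE 1-2: Q_total=22.00, C_total=9.00, V=2.44; Q1=12.22, Q2=9.78; dissipated=11.736

Answer: 2.44 V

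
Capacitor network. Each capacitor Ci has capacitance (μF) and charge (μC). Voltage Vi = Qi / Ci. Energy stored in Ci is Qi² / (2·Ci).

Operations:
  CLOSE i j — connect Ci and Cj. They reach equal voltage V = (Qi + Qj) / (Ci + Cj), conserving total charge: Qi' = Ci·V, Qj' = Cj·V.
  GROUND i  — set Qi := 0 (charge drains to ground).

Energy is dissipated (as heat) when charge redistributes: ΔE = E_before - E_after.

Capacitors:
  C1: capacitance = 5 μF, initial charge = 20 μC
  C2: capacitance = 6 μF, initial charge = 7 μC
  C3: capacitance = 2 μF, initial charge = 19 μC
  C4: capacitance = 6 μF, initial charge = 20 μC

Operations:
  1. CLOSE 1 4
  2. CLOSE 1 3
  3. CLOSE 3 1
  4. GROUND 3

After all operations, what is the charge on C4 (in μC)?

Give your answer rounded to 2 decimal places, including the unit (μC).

Answer: 21.82 μC

Derivation:
Initial: C1(5μF, Q=20μC, V=4.00V), C2(6μF, Q=7μC, V=1.17V), C3(2μF, Q=19μC, V=9.50V), C4(6μF, Q=20μC, V=3.33V)
Op 1: CLOSE 1-4: Q_total=40.00, C_total=11.00, V=3.64; Q1=18.18, Q4=21.82; dissipated=0.606
Op 2: CLOSE 1-3: Q_total=37.18, C_total=7.00, V=5.31; Q1=26.56, Q3=10.62; dissipated=24.559
Op 3: CLOSE 3-1: Q_total=37.18, C_total=7.00, V=5.31; Q3=10.62, Q1=26.56; dissipated=0.000
Op 4: GROUND 3: Q3=0; energy lost=28.214
Final charges: Q1=26.56, Q2=7.00, Q3=0.00, Q4=21.82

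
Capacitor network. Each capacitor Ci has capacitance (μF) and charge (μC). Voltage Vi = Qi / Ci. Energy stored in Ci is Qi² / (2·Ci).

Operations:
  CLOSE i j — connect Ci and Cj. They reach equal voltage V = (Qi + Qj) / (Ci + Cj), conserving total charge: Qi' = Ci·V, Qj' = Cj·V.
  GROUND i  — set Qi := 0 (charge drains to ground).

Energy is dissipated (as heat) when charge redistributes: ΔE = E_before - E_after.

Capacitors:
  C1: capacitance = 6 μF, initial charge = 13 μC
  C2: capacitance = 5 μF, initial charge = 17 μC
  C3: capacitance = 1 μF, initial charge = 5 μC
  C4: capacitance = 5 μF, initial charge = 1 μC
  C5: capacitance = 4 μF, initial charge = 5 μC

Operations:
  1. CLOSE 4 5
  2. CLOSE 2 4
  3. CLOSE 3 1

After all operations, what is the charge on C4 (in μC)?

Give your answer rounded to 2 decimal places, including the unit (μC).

Answer: 10.17 μC

Derivation:
Initial: C1(6μF, Q=13μC, V=2.17V), C2(5μF, Q=17μC, V=3.40V), C3(1μF, Q=5μC, V=5.00V), C4(5μF, Q=1μC, V=0.20V), C5(4μF, Q=5μC, V=1.25V)
Op 1: CLOSE 4-5: Q_total=6.00, C_total=9.00, V=0.67; Q4=3.33, Q5=2.67; dissipated=1.225
Op 2: CLOSE 2-4: Q_total=20.33, C_total=10.00, V=2.03; Q2=10.17, Q4=10.17; dissipated=9.339
Op 3: CLOSE 3-1: Q_total=18.00, C_total=7.00, V=2.57; Q3=2.57, Q1=15.43; dissipated=3.440
Final charges: Q1=15.43, Q2=10.17, Q3=2.57, Q4=10.17, Q5=2.67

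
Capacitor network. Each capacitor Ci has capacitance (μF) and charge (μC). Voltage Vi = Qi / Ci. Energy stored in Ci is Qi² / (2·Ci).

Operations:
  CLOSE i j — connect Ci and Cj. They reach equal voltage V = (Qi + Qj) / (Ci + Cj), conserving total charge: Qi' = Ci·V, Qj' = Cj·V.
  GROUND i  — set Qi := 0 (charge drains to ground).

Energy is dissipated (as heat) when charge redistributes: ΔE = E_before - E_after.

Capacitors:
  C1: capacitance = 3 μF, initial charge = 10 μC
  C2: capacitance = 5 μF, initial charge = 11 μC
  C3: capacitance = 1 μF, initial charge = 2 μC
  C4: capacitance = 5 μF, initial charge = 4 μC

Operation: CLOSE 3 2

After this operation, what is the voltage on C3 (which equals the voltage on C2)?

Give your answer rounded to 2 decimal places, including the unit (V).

Answer: 2.17 V

Derivation:
Initial: C1(3μF, Q=10μC, V=3.33V), C2(5μF, Q=11μC, V=2.20V), C3(1μF, Q=2μC, V=2.00V), C4(5μF, Q=4μC, V=0.80V)
Op 1: CLOSE 3-2: Q_total=13.00, C_total=6.00, V=2.17; Q3=2.17, Q2=10.83; dissipated=0.017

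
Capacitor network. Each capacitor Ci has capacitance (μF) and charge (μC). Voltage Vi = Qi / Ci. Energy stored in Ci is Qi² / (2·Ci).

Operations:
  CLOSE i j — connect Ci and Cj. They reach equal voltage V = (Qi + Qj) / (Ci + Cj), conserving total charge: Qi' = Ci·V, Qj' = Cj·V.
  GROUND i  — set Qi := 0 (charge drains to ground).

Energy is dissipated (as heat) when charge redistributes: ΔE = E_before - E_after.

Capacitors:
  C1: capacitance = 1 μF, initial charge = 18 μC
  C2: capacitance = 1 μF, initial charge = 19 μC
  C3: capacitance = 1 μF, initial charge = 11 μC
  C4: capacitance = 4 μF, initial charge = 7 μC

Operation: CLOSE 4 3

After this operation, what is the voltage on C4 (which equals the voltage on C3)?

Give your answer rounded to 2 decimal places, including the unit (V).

Initial: C1(1μF, Q=18μC, V=18.00V), C2(1μF, Q=19μC, V=19.00V), C3(1μF, Q=11μC, V=11.00V), C4(4μF, Q=7μC, V=1.75V)
Op 1: CLOSE 4-3: Q_total=18.00, C_total=5.00, V=3.60; Q4=14.40, Q3=3.60; dissipated=34.225

Answer: 3.60 V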